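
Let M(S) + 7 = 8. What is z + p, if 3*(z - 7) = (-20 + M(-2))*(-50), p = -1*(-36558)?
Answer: 110645/3 ≈ 36882.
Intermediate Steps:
p = 36558
M(S) = 1 (M(S) = -7 + 8 = 1)
z = 971/3 (z = 7 + ((-20 + 1)*(-50))/3 = 7 + (-19*(-50))/3 = 7 + (⅓)*950 = 7 + 950/3 = 971/3 ≈ 323.67)
z + p = 971/3 + 36558 = 110645/3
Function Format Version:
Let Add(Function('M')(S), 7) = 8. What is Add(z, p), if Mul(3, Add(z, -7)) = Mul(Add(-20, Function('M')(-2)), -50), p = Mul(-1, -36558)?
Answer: Rational(110645, 3) ≈ 36882.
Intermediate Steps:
p = 36558
Function('M')(S) = 1 (Function('M')(S) = Add(-7, 8) = 1)
z = Rational(971, 3) (z = Add(7, Mul(Rational(1, 3), Mul(Add(-20, 1), -50))) = Add(7, Mul(Rational(1, 3), Mul(-19, -50))) = Add(7, Mul(Rational(1, 3), 950)) = Add(7, Rational(950, 3)) = Rational(971, 3) ≈ 323.67)
Add(z, p) = Add(Rational(971, 3), 36558) = Rational(110645, 3)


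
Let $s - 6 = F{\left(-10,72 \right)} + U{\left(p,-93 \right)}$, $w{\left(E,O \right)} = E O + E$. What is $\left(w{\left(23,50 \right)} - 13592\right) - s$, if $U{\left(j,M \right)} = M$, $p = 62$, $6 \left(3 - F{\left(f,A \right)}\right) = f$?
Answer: $- \frac{37010}{3} \approx -12337.0$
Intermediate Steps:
$F{\left(f,A \right)} = 3 - \frac{f}{6}$
$w{\left(E,O \right)} = E + E O$
$s = - \frac{247}{3}$ ($s = 6 + \left(\left(3 - - \frac{5}{3}\right) - 93\right) = 6 + \left(\left(3 + \frac{5}{3}\right) - 93\right) = 6 + \left(\frac{14}{3} - 93\right) = 6 - \frac{265}{3} = - \frac{247}{3} \approx -82.333$)
$\left(w{\left(23,50 \right)} - 13592\right) - s = \left(23 \left(1 + 50\right) - 13592\right) - - \frac{247}{3} = \left(23 \cdot 51 - 13592\right) + \frac{247}{3} = \left(1173 - 13592\right) + \frac{247}{3} = -12419 + \frac{247}{3} = - \frac{37010}{3}$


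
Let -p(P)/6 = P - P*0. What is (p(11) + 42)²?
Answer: 576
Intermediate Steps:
p(P) = -6*P (p(P) = -6*(P - P*0) = -6*(P - 1*0) = -6*(P + 0) = -6*P)
(p(11) + 42)² = (-6*11 + 42)² = (-66 + 42)² = (-24)² = 576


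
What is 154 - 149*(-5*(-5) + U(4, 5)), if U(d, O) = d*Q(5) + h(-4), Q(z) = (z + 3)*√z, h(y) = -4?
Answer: -2975 - 4768*√5 ≈ -13637.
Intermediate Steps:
Q(z) = √z*(3 + z) (Q(z) = (3 + z)*√z = √z*(3 + z))
U(d, O) = -4 + 8*d*√5 (U(d, O) = d*(√5*(3 + 5)) - 4 = d*(√5*8) - 4 = d*(8*√5) - 4 = 8*d*√5 - 4 = -4 + 8*d*√5)
154 - 149*(-5*(-5) + U(4, 5)) = 154 - 149*(-5*(-5) + (-4 + 8*4*√5)) = 154 - 149*(25 + (-4 + 32*√5)) = 154 - 149*(21 + 32*√5) = 154 + (-3129 - 4768*√5) = -2975 - 4768*√5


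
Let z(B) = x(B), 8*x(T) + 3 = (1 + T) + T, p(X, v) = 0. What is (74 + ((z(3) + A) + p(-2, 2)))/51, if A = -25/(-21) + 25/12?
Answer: 6533/4284 ≈ 1.5250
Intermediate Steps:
x(T) = -1/4 + T/4 (x(T) = -3/8 + ((1 + T) + T)/8 = -3/8 + (1 + 2*T)/8 = -3/8 + (1/8 + T/4) = -1/4 + T/4)
A = 275/84 (A = -25*(-1/21) + 25*(1/12) = 25/21 + 25/12 = 275/84 ≈ 3.2738)
z(B) = -1/4 + B/4
(74 + ((z(3) + A) + p(-2, 2)))/51 = (74 + (((-1/4 + (1/4)*3) + 275/84) + 0))/51 = (74 + (((-1/4 + 3/4) + 275/84) + 0))/51 = (74 + ((1/2 + 275/84) + 0))/51 = (74 + (317/84 + 0))/51 = (74 + 317/84)/51 = (1/51)*(6533/84) = 6533/4284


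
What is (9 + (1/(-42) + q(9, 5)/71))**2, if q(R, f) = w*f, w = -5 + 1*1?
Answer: 672209329/8892324 ≈ 75.594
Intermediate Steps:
w = -4 (w = -5 + 1 = -4)
q(R, f) = -4*f
(9 + (1/(-42) + q(9, 5)/71))**2 = (9 + (1/(-42) - 4*5/71))**2 = (9 + (1*(-1/42) - 20*1/71))**2 = (9 + (-1/42 - 20/71))**2 = (9 - 911/2982)**2 = (25927/2982)**2 = 672209329/8892324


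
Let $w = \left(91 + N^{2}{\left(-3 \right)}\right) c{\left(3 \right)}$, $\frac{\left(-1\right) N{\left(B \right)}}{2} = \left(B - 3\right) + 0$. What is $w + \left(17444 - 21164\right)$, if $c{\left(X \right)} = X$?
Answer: $-3015$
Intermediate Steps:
$N{\left(B \right)} = 6 - 2 B$ ($N{\left(B \right)} = - 2 \left(\left(B - 3\right) + 0\right) = - 2 \left(\left(-3 + B\right) + 0\right) = - 2 \left(-3 + B\right) = 6 - 2 B$)
$w = 705$ ($w = \left(91 + \left(6 - -6\right)^{2}\right) 3 = \left(91 + \left(6 + 6\right)^{2}\right) 3 = \left(91 + 12^{2}\right) 3 = \left(91 + 144\right) 3 = 235 \cdot 3 = 705$)
$w + \left(17444 - 21164\right) = 705 + \left(17444 - 21164\right) = 705 - 3720 = -3015$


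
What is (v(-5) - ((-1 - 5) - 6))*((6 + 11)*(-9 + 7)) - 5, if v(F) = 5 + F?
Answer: -413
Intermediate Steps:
(v(-5) - ((-1 - 5) - 6))*((6 + 11)*(-9 + 7)) - 5 = ((5 - 5) - ((-1 - 5) - 6))*((6 + 11)*(-9 + 7)) - 5 = (0 - (-6 - 6))*(17*(-2)) - 5 = (0 - 1*(-12))*(-34) - 5 = (0 + 12)*(-34) - 5 = 12*(-34) - 5 = -408 - 5 = -413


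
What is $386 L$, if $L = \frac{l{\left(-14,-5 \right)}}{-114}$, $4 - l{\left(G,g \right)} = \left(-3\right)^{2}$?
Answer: $\frac{965}{57} \approx 16.93$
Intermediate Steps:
$l{\left(G,g \right)} = -5$ ($l{\left(G,g \right)} = 4 - \left(-3\right)^{2} = 4 - 9 = -5$)
$L = \frac{5}{114}$ ($L = - \frac{5}{-114} = \left(-5\right) \left(- \frac{1}{114}\right) = \frac{5}{114} \approx 0.04386$)
$386 L = 386 \cdot \frac{5}{114} = \frac{965}{57}$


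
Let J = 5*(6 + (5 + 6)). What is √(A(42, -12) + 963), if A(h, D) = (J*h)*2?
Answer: √8103 ≈ 90.017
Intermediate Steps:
J = 85 (J = 5*(6 + 11) = 5*17 = 85)
A(h, D) = 170*h (A(h, D) = (85*h)*2 = 170*h)
√(A(42, -12) + 963) = √(170*42 + 963) = √(7140 + 963) = √8103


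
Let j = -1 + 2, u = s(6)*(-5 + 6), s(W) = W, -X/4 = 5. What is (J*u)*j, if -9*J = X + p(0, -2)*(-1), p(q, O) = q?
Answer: 40/3 ≈ 13.333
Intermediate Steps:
X = -20 (X = -4*5 = -20)
J = 20/9 (J = -(-20 + 0*(-1))/9 = -(-20 + 0)/9 = -⅑*(-20) = 20/9 ≈ 2.2222)
u = 6 (u = 6*(-5 + 6) = 6*1 = 6)
j = 1
(J*u)*j = ((20/9)*6)*1 = (40/3)*1 = 40/3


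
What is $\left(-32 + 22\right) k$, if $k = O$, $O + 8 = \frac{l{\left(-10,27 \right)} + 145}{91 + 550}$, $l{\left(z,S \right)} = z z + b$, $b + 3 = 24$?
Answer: $\frac{48620}{641} \approx 75.85$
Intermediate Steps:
$b = 21$ ($b = -3 + 24 = 21$)
$l{\left(z,S \right)} = 21 + z^{2}$ ($l{\left(z,S \right)} = z z + 21 = z^{2} + 21 = 21 + z^{2}$)
$O = - \frac{4862}{641}$ ($O = -8 + \frac{\left(21 + \left(-10\right)^{2}\right) + 145}{91 + 550} = -8 + \frac{\left(21 + 100\right) + 145}{641} = -8 + \left(121 + 145\right) \frac{1}{641} = -8 + 266 \cdot \frac{1}{641} = -8 + \frac{266}{641} = - \frac{4862}{641} \approx -7.585$)
$k = - \frac{4862}{641} \approx -7.585$
$\left(-32 + 22\right) k = \left(-32 + 22\right) \left(- \frac{4862}{641}\right) = \left(-10\right) \left(- \frac{4862}{641}\right) = \frac{48620}{641}$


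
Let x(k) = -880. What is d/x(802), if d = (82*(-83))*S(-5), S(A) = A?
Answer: -3403/88 ≈ -38.670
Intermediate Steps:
d = 34030 (d = (82*(-83))*(-5) = -6806*(-5) = 34030)
d/x(802) = 34030/(-880) = 34030*(-1/880) = -3403/88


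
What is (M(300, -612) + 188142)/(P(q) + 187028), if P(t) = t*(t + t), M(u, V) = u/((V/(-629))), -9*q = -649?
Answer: 15264477/15991670 ≈ 0.95453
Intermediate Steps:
q = 649/9 (q = -1/9*(-649) = 649/9 ≈ 72.111)
M(u, V) = -629*u/V (M(u, V) = u/((V*(-1/629))) = u/((-V/629)) = u*(-629/V) = -629*u/V)
P(t) = 2*t**2 (P(t) = t*(2*t) = 2*t**2)
(M(300, -612) + 188142)/(P(q) + 187028) = (-629*300/(-612) + 188142)/(2*(649/9)**2 + 187028) = (-629*300*(-1/612) + 188142)/(2*(421201/81) + 187028) = (925/3 + 188142)/(842402/81 + 187028) = 565351/(3*(15991670/81)) = (565351/3)*(81/15991670) = 15264477/15991670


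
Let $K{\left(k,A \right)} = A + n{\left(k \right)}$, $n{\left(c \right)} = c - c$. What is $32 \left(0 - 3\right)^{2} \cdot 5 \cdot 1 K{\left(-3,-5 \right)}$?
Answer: $-7200$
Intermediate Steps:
$n{\left(c \right)} = 0$
$K{\left(k,A \right)} = A$ ($K{\left(k,A \right)} = A + 0 = A$)
$32 \left(0 - 3\right)^{2} \cdot 5 \cdot 1 K{\left(-3,-5 \right)} = 32 \left(0 - 3\right)^{2} \cdot 5 \cdot 1 \left(-5\right) = 32 \left(-3\right)^{2} \cdot 5 \cdot 1 \left(-5\right) = 32 \cdot 9 \cdot 5 \cdot 1 \left(-5\right) = 32 \cdot 45 \cdot 1 \left(-5\right) = 32 \cdot 45 \left(-5\right) = 1440 \left(-5\right) = -7200$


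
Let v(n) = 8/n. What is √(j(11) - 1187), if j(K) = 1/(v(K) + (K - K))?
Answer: I*√18970/4 ≈ 34.433*I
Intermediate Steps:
j(K) = K/8 (j(K) = 1/(8/K + (K - K)) = 1/(8/K + 0) = 1/(8/K) = K/8)
√(j(11) - 1187) = √((⅛)*11 - 1187) = √(11/8 - 1187) = √(-9485/8) = I*√18970/4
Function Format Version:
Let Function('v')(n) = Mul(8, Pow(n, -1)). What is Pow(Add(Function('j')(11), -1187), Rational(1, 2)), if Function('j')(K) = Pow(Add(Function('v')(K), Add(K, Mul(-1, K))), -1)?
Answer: Mul(Rational(1, 4), I, Pow(18970, Rational(1, 2))) ≈ Mul(34.433, I)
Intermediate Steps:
Function('j')(K) = Mul(Rational(1, 8), K) (Function('j')(K) = Pow(Add(Mul(8, Pow(K, -1)), Add(K, Mul(-1, K))), -1) = Pow(Add(Mul(8, Pow(K, -1)), 0), -1) = Pow(Mul(8, Pow(K, -1)), -1) = Mul(Rational(1, 8), K))
Pow(Add(Function('j')(11), -1187), Rational(1, 2)) = Pow(Add(Mul(Rational(1, 8), 11), -1187), Rational(1, 2)) = Pow(Add(Rational(11, 8), -1187), Rational(1, 2)) = Pow(Rational(-9485, 8), Rational(1, 2)) = Mul(Rational(1, 4), I, Pow(18970, Rational(1, 2)))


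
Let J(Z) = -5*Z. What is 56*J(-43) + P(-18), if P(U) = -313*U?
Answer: 17674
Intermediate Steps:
56*J(-43) + P(-18) = 56*(-5*(-43)) - 313*(-18) = 56*215 + 5634 = 12040 + 5634 = 17674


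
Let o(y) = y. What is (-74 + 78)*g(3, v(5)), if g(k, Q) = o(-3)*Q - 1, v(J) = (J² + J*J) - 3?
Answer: -568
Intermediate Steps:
v(J) = -3 + 2*J² (v(J) = (J² + J²) - 3 = 2*J² - 3 = -3 + 2*J²)
g(k, Q) = -1 - 3*Q (g(k, Q) = -3*Q - 1 = -1 - 3*Q)
(-74 + 78)*g(3, v(5)) = (-74 + 78)*(-1 - 3*(-3 + 2*5²)) = 4*(-1 - 3*(-3 + 2*25)) = 4*(-1 - 3*(-3 + 50)) = 4*(-1 - 3*47) = 4*(-1 - 141) = 4*(-142) = -568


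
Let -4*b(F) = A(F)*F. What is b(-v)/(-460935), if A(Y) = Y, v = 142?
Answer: 5041/460935 ≈ 0.010936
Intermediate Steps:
b(F) = -F**2/4 (b(F) = -F*F/4 = -F**2/4)
b(-v)/(-460935) = -(-1*142)**2/4/(-460935) = -1/4*(-142)**2*(-1/460935) = -1/4*20164*(-1/460935) = -5041*(-1/460935) = 5041/460935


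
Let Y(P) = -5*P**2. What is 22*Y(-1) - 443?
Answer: -553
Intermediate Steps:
22*Y(-1) - 443 = 22*(-5*(-1)**2) - 443 = 22*(-5*1) - 443 = 22*(-5) - 443 = -110 - 443 = -553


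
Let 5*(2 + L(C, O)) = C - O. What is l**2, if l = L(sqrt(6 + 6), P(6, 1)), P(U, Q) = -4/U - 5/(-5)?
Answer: 1069/225 - 124*sqrt(3)/75 ≈ 1.8875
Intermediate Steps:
P(U, Q) = 1 - 4/U (P(U, Q) = -4/U - 5*(-1/5) = -4/U + 1 = 1 - 4/U)
L(C, O) = -2 - O/5 + C/5 (L(C, O) = -2 + (C - O)/5 = -2 + (-O/5 + C/5) = -2 - O/5 + C/5)
l = -31/15 + 2*sqrt(3)/5 (l = -2 - (-4 + 6)/(5*6) + sqrt(6 + 6)/5 = -2 - 2/30 + sqrt(12)/5 = -2 - 1/5*1/3 + (2*sqrt(3))/5 = -2 - 1/15 + 2*sqrt(3)/5 = -31/15 + 2*sqrt(3)/5 ≈ -1.3738)
l**2 = (-31/15 + 2*sqrt(3)/5)**2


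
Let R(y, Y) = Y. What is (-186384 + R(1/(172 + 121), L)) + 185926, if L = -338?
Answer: -796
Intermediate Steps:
(-186384 + R(1/(172 + 121), L)) + 185926 = (-186384 - 338) + 185926 = -186722 + 185926 = -796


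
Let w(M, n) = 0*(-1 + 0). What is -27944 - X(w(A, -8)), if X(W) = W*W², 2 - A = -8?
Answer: -27944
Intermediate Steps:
A = 10 (A = 2 - 1*(-8) = 2 + 8 = 10)
w(M, n) = 0 (w(M, n) = 0*(-1) = 0)
X(W) = W³
-27944 - X(w(A, -8)) = -27944 - 1*0³ = -27944 - 1*0 = -27944 + 0 = -27944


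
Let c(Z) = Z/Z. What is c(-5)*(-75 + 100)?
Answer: 25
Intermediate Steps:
c(Z) = 1
c(-5)*(-75 + 100) = 1*(-75 + 100) = 1*25 = 25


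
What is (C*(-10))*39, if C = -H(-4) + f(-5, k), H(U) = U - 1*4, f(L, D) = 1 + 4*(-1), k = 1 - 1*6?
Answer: -1950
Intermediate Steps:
k = -5 (k = 1 - 6 = -5)
f(L, D) = -3 (f(L, D) = 1 - 4 = -3)
H(U) = -4 + U (H(U) = U - 4 = -4 + U)
C = 5 (C = -(-4 - 4) - 3 = -1*(-8) - 3 = 8 - 3 = 5)
(C*(-10))*39 = (5*(-10))*39 = -50*39 = -1950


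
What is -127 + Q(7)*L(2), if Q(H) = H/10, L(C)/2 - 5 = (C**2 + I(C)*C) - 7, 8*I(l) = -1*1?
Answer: -2491/20 ≈ -124.55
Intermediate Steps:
I(l) = -1/8 (I(l) = (-1*1)/8 = (1/8)*(-1) = -1/8)
L(C) = -4 + 2*C**2 - C/4 (L(C) = 10 + 2*((C**2 - C/8) - 7) = 10 + 2*(-7 + C**2 - C/8) = 10 + (-14 + 2*C**2 - C/4) = -4 + 2*C**2 - C/4)
Q(H) = H/10 (Q(H) = H*(1/10) = H/10)
-127 + Q(7)*L(2) = -127 + ((1/10)*7)*(-4 + 2*2**2 - 1/4*2) = -127 + 7*(-4 + 2*4 - 1/2)/10 = -127 + 7*(-4 + 8 - 1/2)/10 = -127 + (7/10)*(7/2) = -127 + 49/20 = -2491/20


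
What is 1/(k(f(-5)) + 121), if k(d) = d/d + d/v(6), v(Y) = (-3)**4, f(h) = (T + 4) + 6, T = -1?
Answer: 9/1099 ≈ 0.0081893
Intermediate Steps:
f(h) = 9 (f(h) = (-1 + 4) + 6 = 3 + 6 = 9)
v(Y) = 81
k(d) = 1 + d/81 (k(d) = d/d + d/81 = 1 + d*(1/81) = 1 + d/81)
1/(k(f(-5)) + 121) = 1/((1 + (1/81)*9) + 121) = 1/((1 + 1/9) + 121) = 1/(10/9 + 121) = 1/(1099/9) = 9/1099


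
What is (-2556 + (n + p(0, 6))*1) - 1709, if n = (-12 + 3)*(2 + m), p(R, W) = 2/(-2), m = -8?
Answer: -4212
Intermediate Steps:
p(R, W) = -1 (p(R, W) = 2*(-½) = -1)
n = 54 (n = (-12 + 3)*(2 - 8) = -9*(-6) = 54)
(-2556 + (n + p(0, 6))*1) - 1709 = (-2556 + (54 - 1)*1) - 1709 = (-2556 + 53*1) - 1709 = (-2556 + 53) - 1709 = -2503 - 1709 = -4212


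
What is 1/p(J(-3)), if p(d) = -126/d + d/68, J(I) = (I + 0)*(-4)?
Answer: -34/351 ≈ -0.096866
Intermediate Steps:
J(I) = -4*I (J(I) = I*(-4) = -4*I)
p(d) = -126/d + d/68 (p(d) = -126/d + d*(1/68) = -126/d + d/68)
1/p(J(-3)) = 1/(-126/((-4*(-3))) + (-4*(-3))/68) = 1/(-126/12 + (1/68)*12) = 1/(-126*1/12 + 3/17) = 1/(-21/2 + 3/17) = 1/(-351/34) = -34/351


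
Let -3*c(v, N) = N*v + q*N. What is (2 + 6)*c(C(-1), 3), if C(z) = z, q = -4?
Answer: 40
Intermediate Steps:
c(v, N) = 4*N/3 - N*v/3 (c(v, N) = -(N*v - 4*N)/3 = -(-4*N + N*v)/3 = 4*N/3 - N*v/3)
(2 + 6)*c(C(-1), 3) = (2 + 6)*((⅓)*3*(4 - 1*(-1))) = 8*((⅓)*3*(4 + 1)) = 8*((⅓)*3*5) = 8*5 = 40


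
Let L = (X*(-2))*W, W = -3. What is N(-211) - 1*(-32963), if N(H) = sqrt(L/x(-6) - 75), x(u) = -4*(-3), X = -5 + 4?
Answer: 32963 + I*sqrt(302)/2 ≈ 32963.0 + 8.6891*I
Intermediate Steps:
X = -1
L = -6 (L = -1*(-2)*(-3) = 2*(-3) = -6)
x(u) = 12
N(H) = I*sqrt(302)/2 (N(H) = sqrt(-6/12 - 75) = sqrt(-6*1/12 - 75) = sqrt(-1/2 - 75) = sqrt(-151/2) = I*sqrt(302)/2)
N(-211) - 1*(-32963) = I*sqrt(302)/2 - 1*(-32963) = I*sqrt(302)/2 + 32963 = 32963 + I*sqrt(302)/2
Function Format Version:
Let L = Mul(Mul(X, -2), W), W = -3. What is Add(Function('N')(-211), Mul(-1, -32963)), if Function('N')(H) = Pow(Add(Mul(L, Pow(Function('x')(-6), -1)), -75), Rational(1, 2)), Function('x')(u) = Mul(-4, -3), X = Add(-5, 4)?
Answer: Add(32963, Mul(Rational(1, 2), I, Pow(302, Rational(1, 2)))) ≈ Add(32963., Mul(8.6891, I))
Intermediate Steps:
X = -1
L = -6 (L = Mul(Mul(-1, -2), -3) = Mul(2, -3) = -6)
Function('x')(u) = 12
Function('N')(H) = Mul(Rational(1, 2), I, Pow(302, Rational(1, 2))) (Function('N')(H) = Pow(Add(Mul(-6, Pow(12, -1)), -75), Rational(1, 2)) = Pow(Add(Mul(-6, Rational(1, 12)), -75), Rational(1, 2)) = Pow(Add(Rational(-1, 2), -75), Rational(1, 2)) = Pow(Rational(-151, 2), Rational(1, 2)) = Mul(Rational(1, 2), I, Pow(302, Rational(1, 2))))
Add(Function('N')(-211), Mul(-1, -32963)) = Add(Mul(Rational(1, 2), I, Pow(302, Rational(1, 2))), Mul(-1, -32963)) = Add(Mul(Rational(1, 2), I, Pow(302, Rational(1, 2))), 32963) = Add(32963, Mul(Rational(1, 2), I, Pow(302, Rational(1, 2))))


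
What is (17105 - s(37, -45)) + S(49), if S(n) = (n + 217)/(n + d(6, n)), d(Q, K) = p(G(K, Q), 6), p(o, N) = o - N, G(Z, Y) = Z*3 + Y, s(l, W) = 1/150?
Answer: 8980834/525 ≈ 17106.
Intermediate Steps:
s(l, W) = 1/150
G(Z, Y) = Y + 3*Z (G(Z, Y) = 3*Z + Y = Y + 3*Z)
d(Q, K) = -6 + Q + 3*K (d(Q, K) = (Q + 3*K) - 1*6 = (Q + 3*K) - 6 = -6 + Q + 3*K)
S(n) = (217 + n)/(4*n) (S(n) = (n + 217)/(n + (-6 + 6 + 3*n)) = (217 + n)/(n + 3*n) = (217 + n)/((4*n)) = (217 + n)*(1/(4*n)) = (217 + n)/(4*n))
(17105 - s(37, -45)) + S(49) = (17105 - 1*1/150) + (1/4)*(217 + 49)/49 = (17105 - 1/150) + (1/4)*(1/49)*266 = 2565749/150 + 19/14 = 8980834/525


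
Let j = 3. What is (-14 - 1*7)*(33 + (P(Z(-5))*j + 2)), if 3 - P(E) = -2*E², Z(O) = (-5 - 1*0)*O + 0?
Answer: -79674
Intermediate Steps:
Z(O) = -5*O (Z(O) = (-5 + 0)*O + 0 = -5*O + 0 = -5*O)
P(E) = 3 + 2*E² (P(E) = 3 - (-2)*E² = 3 + 2*E²)
(-14 - 1*7)*(33 + (P(Z(-5))*j + 2)) = (-14 - 1*7)*(33 + ((3 + 2*(-5*(-5))²)*3 + 2)) = (-14 - 7)*(33 + ((3 + 2*25²)*3 + 2)) = -21*(33 + ((3 + 2*625)*3 + 2)) = -21*(33 + ((3 + 1250)*3 + 2)) = -21*(33 + (1253*3 + 2)) = -21*(33 + (3759 + 2)) = -21*(33 + 3761) = -21*3794 = -79674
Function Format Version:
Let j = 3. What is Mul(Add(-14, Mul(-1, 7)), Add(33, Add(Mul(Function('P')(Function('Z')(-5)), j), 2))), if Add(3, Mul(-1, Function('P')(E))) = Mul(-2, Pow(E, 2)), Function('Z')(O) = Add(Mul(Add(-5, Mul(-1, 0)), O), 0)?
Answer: -79674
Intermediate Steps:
Function('Z')(O) = Mul(-5, O) (Function('Z')(O) = Add(Mul(Add(-5, 0), O), 0) = Add(Mul(-5, O), 0) = Mul(-5, O))
Function('P')(E) = Add(3, Mul(2, Pow(E, 2))) (Function('P')(E) = Add(3, Mul(-1, Mul(-2, Pow(E, 2)))) = Add(3, Mul(2, Pow(E, 2))))
Mul(Add(-14, Mul(-1, 7)), Add(33, Add(Mul(Function('P')(Function('Z')(-5)), j), 2))) = Mul(Add(-14, Mul(-1, 7)), Add(33, Add(Mul(Add(3, Mul(2, Pow(Mul(-5, -5), 2))), 3), 2))) = Mul(Add(-14, -7), Add(33, Add(Mul(Add(3, Mul(2, Pow(25, 2))), 3), 2))) = Mul(-21, Add(33, Add(Mul(Add(3, Mul(2, 625)), 3), 2))) = Mul(-21, Add(33, Add(Mul(Add(3, 1250), 3), 2))) = Mul(-21, Add(33, Add(Mul(1253, 3), 2))) = Mul(-21, Add(33, Add(3759, 2))) = Mul(-21, Add(33, 3761)) = Mul(-21, 3794) = -79674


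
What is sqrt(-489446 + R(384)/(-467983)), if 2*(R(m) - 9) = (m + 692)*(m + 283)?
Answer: I*sqrt(107192800718737359)/467983 ≈ 699.6*I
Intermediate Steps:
R(m) = 9 + (283 + m)*(692 + m)/2 (R(m) = 9 + ((m + 692)*(m + 283))/2 = 9 + ((692 + m)*(283 + m))/2 = 9 + ((283 + m)*(692 + m))/2 = 9 + (283 + m)*(692 + m)/2)
sqrt(-489446 + R(384)/(-467983)) = sqrt(-489446 + (97927 + (1/2)*384**2 + (975/2)*384)/(-467983)) = sqrt(-489446 + (97927 + (1/2)*147456 + 187200)*(-1/467983)) = sqrt(-489446 + (97927 + 73728 + 187200)*(-1/467983)) = sqrt(-489446 + 358855*(-1/467983)) = sqrt(-489446 - 358855/467983) = sqrt(-229052766273/467983) = I*sqrt(107192800718737359)/467983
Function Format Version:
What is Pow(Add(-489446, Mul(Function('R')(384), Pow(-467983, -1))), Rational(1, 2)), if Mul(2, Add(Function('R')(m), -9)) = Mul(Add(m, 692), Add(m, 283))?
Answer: Mul(Rational(1, 467983), I, Pow(107192800718737359, Rational(1, 2))) ≈ Mul(699.60, I)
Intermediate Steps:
Function('R')(m) = Add(9, Mul(Rational(1, 2), Add(283, m), Add(692, m))) (Function('R')(m) = Add(9, Mul(Rational(1, 2), Mul(Add(m, 692), Add(m, 283)))) = Add(9, Mul(Rational(1, 2), Mul(Add(692, m), Add(283, m)))) = Add(9, Mul(Rational(1, 2), Mul(Add(283, m), Add(692, m)))) = Add(9, Mul(Rational(1, 2), Add(283, m), Add(692, m))))
Pow(Add(-489446, Mul(Function('R')(384), Pow(-467983, -1))), Rational(1, 2)) = Pow(Add(-489446, Mul(Add(97927, Mul(Rational(1, 2), Pow(384, 2)), Mul(Rational(975, 2), 384)), Pow(-467983, -1))), Rational(1, 2)) = Pow(Add(-489446, Mul(Add(97927, Mul(Rational(1, 2), 147456), 187200), Rational(-1, 467983))), Rational(1, 2)) = Pow(Add(-489446, Mul(Add(97927, 73728, 187200), Rational(-1, 467983))), Rational(1, 2)) = Pow(Add(-489446, Mul(358855, Rational(-1, 467983))), Rational(1, 2)) = Pow(Add(-489446, Rational(-358855, 467983)), Rational(1, 2)) = Pow(Rational(-229052766273, 467983), Rational(1, 2)) = Mul(Rational(1, 467983), I, Pow(107192800718737359, Rational(1, 2)))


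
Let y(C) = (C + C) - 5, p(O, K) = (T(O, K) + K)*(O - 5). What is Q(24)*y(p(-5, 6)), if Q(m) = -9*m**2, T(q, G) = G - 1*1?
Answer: 1166400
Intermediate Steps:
T(q, G) = -1 + G (T(q, G) = G - 1 = -1 + G)
p(O, K) = (-1 + 2*K)*(-5 + O) (p(O, K) = ((-1 + K) + K)*(O - 5) = (-1 + 2*K)*(-5 + O))
y(C) = -5 + 2*C (y(C) = 2*C - 5 = -5 + 2*C)
Q(24)*y(p(-5, 6)) = (-9*24**2)*(-5 + 2*(5 - 1*(-5) - 10*6 + 2*6*(-5))) = (-9*576)*(-5 + 2*(5 + 5 - 60 - 60)) = -5184*(-5 + 2*(-110)) = -5184*(-5 - 220) = -5184*(-225) = 1166400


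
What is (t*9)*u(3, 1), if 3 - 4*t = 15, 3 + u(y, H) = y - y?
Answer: 81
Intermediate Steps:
u(y, H) = -3 (u(y, H) = -3 + (y - y) = -3 + 0 = -3)
t = -3 (t = ¾ - ¼*15 = ¾ - 15/4 = -3)
(t*9)*u(3, 1) = -3*9*(-3) = -27*(-3) = 81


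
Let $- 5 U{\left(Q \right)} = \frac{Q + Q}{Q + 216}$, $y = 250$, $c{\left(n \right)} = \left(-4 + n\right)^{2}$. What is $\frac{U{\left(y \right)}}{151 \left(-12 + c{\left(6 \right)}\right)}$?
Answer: $\frac{25}{140732} \approx 0.00017764$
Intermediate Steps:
$U{\left(Q \right)} = - \frac{2 Q}{5 \left(216 + Q\right)}$ ($U{\left(Q \right)} = - \frac{\left(Q + Q\right) \frac{1}{Q + 216}}{5} = - \frac{2 Q \frac{1}{216 + Q}}{5} = - \frac{2 Q}{5 \left(216 + Q\right)}$)
$\frac{U{\left(y \right)}}{151 \left(-12 + c{\left(6 \right)}\right)} = \frac{\left(-2\right) 250 \frac{1}{1080 + 5 \cdot 250}}{151 \left(-12 + \left(-4 + 6\right)^{2}\right)} = \frac{\left(-2\right) 250 \frac{1}{1080 + 1250}}{151 \left(-12 + 2^{2}\right)} = \frac{\left(-2\right) 250 \cdot \frac{1}{2330}}{151 \left(-12 + 4\right)} = \frac{\left(-2\right) 250 \cdot \frac{1}{2330}}{151 \left(-8\right)} = - \frac{50}{233 \left(-1208\right)} = \left(- \frac{50}{233}\right) \left(- \frac{1}{1208}\right) = \frac{25}{140732}$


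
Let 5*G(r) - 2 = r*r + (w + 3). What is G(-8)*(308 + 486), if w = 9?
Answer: 61932/5 ≈ 12386.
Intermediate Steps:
G(r) = 14/5 + r**2/5 (G(r) = 2/5 + (r*r + (9 + 3))/5 = 2/5 + (r**2 + 12)/5 = 2/5 + (12 + r**2)/5 = 2/5 + (12/5 + r**2/5) = 14/5 + r**2/5)
G(-8)*(308 + 486) = (14/5 + (1/5)*(-8)**2)*(308 + 486) = (14/5 + (1/5)*64)*794 = (14/5 + 64/5)*794 = (78/5)*794 = 61932/5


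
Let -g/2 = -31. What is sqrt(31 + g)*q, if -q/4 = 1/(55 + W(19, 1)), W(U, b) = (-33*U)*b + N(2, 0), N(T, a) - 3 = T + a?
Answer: 4*sqrt(93)/567 ≈ 0.068033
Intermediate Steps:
N(T, a) = 3 + T + a (N(T, a) = 3 + (T + a) = 3 + T + a)
g = 62 (g = -2*(-31) = 62)
W(U, b) = 5 - 33*U*b (W(U, b) = (-33*U)*b + (3 + 2 + 0) = -33*U*b + 5 = 5 - 33*U*b)
q = 4/567 (q = -4/(55 + (5 - 33*19*1)) = -4/(55 + (5 - 627)) = -4/(55 - 622) = -4/(-567) = -4*(-1/567) = 4/567 ≈ 0.0070547)
sqrt(31 + g)*q = sqrt(31 + 62)*(4/567) = sqrt(93)*(4/567) = 4*sqrt(93)/567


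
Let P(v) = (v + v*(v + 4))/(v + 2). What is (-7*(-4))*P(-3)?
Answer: 168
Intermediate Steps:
P(v) = (v + v*(4 + v))/(2 + v)
(-7*(-4))*P(-3) = (-7*(-4))*(-3*(5 - 3)/(2 - 3)) = 28*(-3*2/(-1)) = 28*(-3*(-1)*2) = 28*6 = 168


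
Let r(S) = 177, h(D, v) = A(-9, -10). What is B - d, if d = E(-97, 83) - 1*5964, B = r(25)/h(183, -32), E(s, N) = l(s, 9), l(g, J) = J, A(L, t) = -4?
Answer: 23643/4 ≈ 5910.8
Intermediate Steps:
h(D, v) = -4
E(s, N) = 9
B = -177/4 (B = 177/(-4) = 177*(-¼) = -177/4 ≈ -44.250)
d = -5955 (d = 9 - 1*5964 = 9 - 5964 = -5955)
B - d = -177/4 - 1*(-5955) = -177/4 + 5955 = 23643/4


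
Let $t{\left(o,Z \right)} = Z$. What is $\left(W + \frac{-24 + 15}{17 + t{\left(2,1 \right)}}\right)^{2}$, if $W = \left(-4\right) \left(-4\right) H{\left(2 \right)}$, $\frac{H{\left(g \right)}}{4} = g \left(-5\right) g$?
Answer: $\frac{6558721}{4} \approx 1.6397 \cdot 10^{6}$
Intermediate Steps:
$H{\left(g \right)} = - 20 g^{2}$ ($H{\left(g \right)} = 4 g \left(-5\right) g = 4 - 5 g g = 4 \left(- 5 g^{2}\right) = - 20 g^{2}$)
$W = -1280$ ($W = \left(-4\right) \left(-4\right) \left(- 20 \cdot 2^{2}\right) = 16 \left(\left(-20\right) 4\right) = 16 \left(-80\right) = -1280$)
$\left(W + \frac{-24 + 15}{17 + t{\left(2,1 \right)}}\right)^{2} = \left(-1280 + \frac{-24 + 15}{17 + 1}\right)^{2} = \left(-1280 - \frac{9}{18}\right)^{2} = \left(-1280 - \frac{1}{2}\right)^{2} = \left(- \frac{2561}{2}\right)^{2} = \frac{6558721}{4}$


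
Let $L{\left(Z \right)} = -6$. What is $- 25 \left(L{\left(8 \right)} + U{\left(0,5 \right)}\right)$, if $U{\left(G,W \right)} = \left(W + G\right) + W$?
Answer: $-100$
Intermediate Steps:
$U{\left(G,W \right)} = G + 2 W$ ($U{\left(G,W \right)} = \left(G + W\right) + W = G + 2 W$)
$- 25 \left(L{\left(8 \right)} + U{\left(0,5 \right)}\right) = - 25 \left(-6 + \left(0 + 2 \cdot 5\right)\right) = - 25 \left(-6 + \left(0 + 10\right)\right) = - 25 \left(-6 + 10\right) = \left(-25\right) 4 = -100$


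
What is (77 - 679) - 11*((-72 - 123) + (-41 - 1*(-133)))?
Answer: 531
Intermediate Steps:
(77 - 679) - 11*((-72 - 123) + (-41 - 1*(-133))) = -602 - 11*(-195 + (-41 + 133)) = -602 - 11*(-195 + 92) = -602 - 11*(-103) = -602 + 1133 = 531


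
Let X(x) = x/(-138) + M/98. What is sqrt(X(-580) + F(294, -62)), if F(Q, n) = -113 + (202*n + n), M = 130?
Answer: 4*I*sqrt(185077941)/483 ≈ 112.67*I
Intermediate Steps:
X(x) = 65/49 - x/138 (X(x) = x/(-138) + 130/98 = x*(-1/138) + 130*(1/98) = -x/138 + 65/49 = 65/49 - x/138)
F(Q, n) = -113 + 203*n
sqrt(X(-580) + F(294, -62)) = sqrt((65/49 - 1/138*(-580)) + (-113 + 203*(-62))) = sqrt((65/49 + 290/69) + (-113 - 12586)) = sqrt(18695/3381 - 12699) = sqrt(-42916624/3381) = 4*I*sqrt(185077941)/483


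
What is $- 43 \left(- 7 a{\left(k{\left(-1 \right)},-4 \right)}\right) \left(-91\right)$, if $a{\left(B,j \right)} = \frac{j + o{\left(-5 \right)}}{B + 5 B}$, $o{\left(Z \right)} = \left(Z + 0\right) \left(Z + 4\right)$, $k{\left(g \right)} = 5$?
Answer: $- \frac{27391}{30} \approx -913.03$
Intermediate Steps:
$o{\left(Z \right)} = Z \left(4 + Z\right)$
$a{\left(B,j \right)} = \frac{5 + j}{6 B}$ ($a{\left(B,j \right)} = \frac{j - 5 \left(4 - 5\right)}{B + 5 B} = \frac{j - -5}{6 B} = \left(j + 5\right) \frac{1}{6 B} = \left(5 + j\right) \frac{1}{6 B} = \frac{5 + j}{6 B}$)
$- 43 \left(- 7 a{\left(k{\left(-1 \right)},-4 \right)}\right) \left(-91\right) = - 43 \left(- 7 \frac{5 - 4}{6 \cdot 5}\right) \left(-91\right) = - 43 \left(- 7 \cdot \frac{1}{6} \cdot \frac{1}{5} \cdot 1\right) \left(-91\right) = - 43 \left(\left(-7\right) \frac{1}{30}\right) \left(-91\right) = \left(-43\right) \left(- \frac{7}{30}\right) \left(-91\right) = \frac{301}{30} \left(-91\right) = - \frac{27391}{30}$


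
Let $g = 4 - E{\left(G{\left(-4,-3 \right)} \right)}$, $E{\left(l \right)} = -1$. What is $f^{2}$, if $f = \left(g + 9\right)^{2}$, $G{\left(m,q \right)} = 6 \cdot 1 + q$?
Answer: $38416$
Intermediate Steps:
$G{\left(m,q \right)} = 6 + q$
$g = 5$ ($g = 4 - -1 = 4 + 1 = 5$)
$f = 196$ ($f = \left(5 + 9\right)^{2} = 14^{2} = 196$)
$f^{2} = 196^{2} = 38416$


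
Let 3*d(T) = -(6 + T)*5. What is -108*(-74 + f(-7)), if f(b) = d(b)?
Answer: 7812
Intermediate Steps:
d(T) = -10 - 5*T/3 (d(T) = (-(6 + T)*5)/3 = (-(30 + 5*T))/3 = (-30 - 5*T)/3 = -10 - 5*T/3)
f(b) = -10 - 5*b/3
-108*(-74 + f(-7)) = -108*(-74 + (-10 - 5/3*(-7))) = -108*(-74 + (-10 + 35/3)) = -108*(-74 + 5/3) = -108*(-217/3) = 7812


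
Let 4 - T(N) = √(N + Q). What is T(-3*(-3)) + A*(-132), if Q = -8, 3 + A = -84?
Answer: 11487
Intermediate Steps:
A = -87 (A = -3 - 84 = -87)
T(N) = 4 - √(-8 + N) (T(N) = 4 - √(N - 8) = 4 - √(-8 + N))
T(-3*(-3)) + A*(-132) = (4 - √(-8 - 3*(-3))) - 87*(-132) = (4 - √(-8 + 9)) + 11484 = (4 - √1) + 11484 = (4 - 1*1) + 11484 = (4 - 1) + 11484 = 3 + 11484 = 11487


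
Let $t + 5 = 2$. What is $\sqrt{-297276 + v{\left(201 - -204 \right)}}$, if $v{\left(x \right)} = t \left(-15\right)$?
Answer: $i \sqrt{297231} \approx 545.19 i$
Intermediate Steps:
$t = -3$ ($t = -5 + 2 = -3$)
$v{\left(x \right)} = 45$ ($v{\left(x \right)} = \left(-3\right) \left(-15\right) = 45$)
$\sqrt{-297276 + v{\left(201 - -204 \right)}} = \sqrt{-297276 + 45} = \sqrt{-297231} = i \sqrt{297231}$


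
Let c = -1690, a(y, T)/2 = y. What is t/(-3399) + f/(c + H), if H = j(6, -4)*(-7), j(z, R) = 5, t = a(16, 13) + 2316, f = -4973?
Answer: 1428103/651475 ≈ 2.1921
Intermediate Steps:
a(y, T) = 2*y
t = 2348 (t = 2*16 + 2316 = 32 + 2316 = 2348)
H = -35 (H = 5*(-7) = -35)
t/(-3399) + f/(c + H) = 2348/(-3399) - 4973/(-1690 - 35) = 2348*(-1/3399) - 4973/(-1725) = -2348/3399 - 4973*(-1/1725) = -2348/3399 + 4973/1725 = 1428103/651475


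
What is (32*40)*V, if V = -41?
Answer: -52480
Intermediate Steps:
(32*40)*V = (32*40)*(-41) = 1280*(-41) = -52480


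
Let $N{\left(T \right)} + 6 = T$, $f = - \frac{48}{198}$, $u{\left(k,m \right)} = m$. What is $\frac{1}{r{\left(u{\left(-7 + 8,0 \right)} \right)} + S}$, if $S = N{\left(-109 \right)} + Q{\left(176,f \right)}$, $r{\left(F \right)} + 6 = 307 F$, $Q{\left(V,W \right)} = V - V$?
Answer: $- \frac{1}{121} \approx -0.0082645$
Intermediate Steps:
$f = - \frac{8}{33}$ ($f = \left(-48\right) \frac{1}{198} = - \frac{8}{33} \approx -0.24242$)
$N{\left(T \right)} = -6 + T$
$Q{\left(V,W \right)} = 0$
$r{\left(F \right)} = -6 + 307 F$
$S = -115$ ($S = \left(-6 - 109\right) + 0 = -115 + 0 = -115$)
$\frac{1}{r{\left(u{\left(-7 + 8,0 \right)} \right)} + S} = \frac{1}{\left(-6 + 307 \cdot 0\right) - 115} = \frac{1}{\left(-6 + 0\right) - 115} = \frac{1}{-6 - 115} = \frac{1}{-121} = - \frac{1}{121}$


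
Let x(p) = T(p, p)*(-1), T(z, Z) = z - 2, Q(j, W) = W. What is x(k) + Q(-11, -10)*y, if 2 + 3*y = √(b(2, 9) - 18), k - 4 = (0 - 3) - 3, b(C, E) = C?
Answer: 32/3 - 40*I/3 ≈ 10.667 - 13.333*I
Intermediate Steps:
T(z, Z) = -2 + z
k = -2 (k = 4 + ((0 - 3) - 3) = 4 + (-3 - 3) = 4 - 6 = -2)
x(p) = 2 - p (x(p) = (-2 + p)*(-1) = 2 - p)
y = -⅔ + 4*I/3 (y = -⅔ + √(2 - 18)/3 = -⅔ + √(-16)/3 = -⅔ + (4*I)/3 = -⅔ + 4*I/3 ≈ -0.66667 + 1.3333*I)
x(k) + Q(-11, -10)*y = (2 - 1*(-2)) - 10*(-⅔ + 4*I/3) = (2 + 2) + (20/3 - 40*I/3) = 4 + (20/3 - 40*I/3) = 32/3 - 40*I/3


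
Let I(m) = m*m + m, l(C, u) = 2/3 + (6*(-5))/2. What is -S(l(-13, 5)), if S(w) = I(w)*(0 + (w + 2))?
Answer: 63640/27 ≈ 2357.0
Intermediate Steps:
l(C, u) = -43/3 (l(C, u) = 2*(1/3) - 30*1/2 = 2/3 - 15 = -43/3)
I(m) = m + m**2 (I(m) = m**2 + m = m + m**2)
S(w) = w*(1 + w)*(2 + w) (S(w) = (w*(1 + w))*(0 + (w + 2)) = (w*(1 + w))*(0 + (2 + w)) = (w*(1 + w))*(2 + w) = w*(1 + w)*(2 + w))
-S(l(-13, 5)) = -(-43)*(1 - 43/3)*(2 - 43/3)/3 = -(-43)*(-40)*(-37)/(3*3*3) = -1*(-63640/27) = 63640/27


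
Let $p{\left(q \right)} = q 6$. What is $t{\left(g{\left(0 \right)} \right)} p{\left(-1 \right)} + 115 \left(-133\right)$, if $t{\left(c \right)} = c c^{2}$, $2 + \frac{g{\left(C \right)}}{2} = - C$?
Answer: $-14911$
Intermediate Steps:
$g{\left(C \right)} = -4 - 2 C$ ($g{\left(C \right)} = -4 + 2 \left(- C\right) = -4 - 2 C$)
$t{\left(c \right)} = c^{3}$
$p{\left(q \right)} = 6 q$
$t{\left(g{\left(0 \right)} \right)} p{\left(-1 \right)} + 115 \left(-133\right) = \left(-4 - 0\right)^{3} \cdot 6 \left(-1\right) + 115 \left(-133\right) = \left(-4 + 0\right)^{3} \left(-6\right) - 15295 = \left(-4\right)^{3} \left(-6\right) - 15295 = \left(-64\right) \left(-6\right) - 15295 = 384 - 15295 = -14911$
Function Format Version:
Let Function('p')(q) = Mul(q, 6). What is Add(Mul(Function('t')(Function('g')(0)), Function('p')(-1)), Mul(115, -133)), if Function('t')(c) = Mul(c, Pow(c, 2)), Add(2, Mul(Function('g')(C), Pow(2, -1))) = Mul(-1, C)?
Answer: -14911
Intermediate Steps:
Function('g')(C) = Add(-4, Mul(-2, C)) (Function('g')(C) = Add(-4, Mul(2, Mul(-1, C))) = Add(-4, Mul(-2, C)))
Function('t')(c) = Pow(c, 3)
Function('p')(q) = Mul(6, q)
Add(Mul(Function('t')(Function('g')(0)), Function('p')(-1)), Mul(115, -133)) = Add(Mul(Pow(Add(-4, Mul(-2, 0)), 3), Mul(6, -1)), Mul(115, -133)) = Add(Mul(Pow(Add(-4, 0), 3), -6), -15295) = Add(Mul(Pow(-4, 3), -6), -15295) = Add(Mul(-64, -6), -15295) = Add(384, -15295) = -14911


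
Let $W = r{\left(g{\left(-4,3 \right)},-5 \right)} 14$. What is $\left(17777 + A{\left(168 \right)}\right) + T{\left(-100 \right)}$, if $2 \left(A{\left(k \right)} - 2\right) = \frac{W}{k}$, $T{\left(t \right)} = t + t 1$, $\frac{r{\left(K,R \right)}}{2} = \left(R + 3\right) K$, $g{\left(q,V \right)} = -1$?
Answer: $\frac{105475}{6} \approx 17579.0$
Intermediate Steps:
$r{\left(K,R \right)} = 2 K \left(3 + R\right)$ ($r{\left(K,R \right)} = 2 \left(R + 3\right) K = 2 \left(3 + R\right) K = 2 K \left(3 + R\right)$)
$T{\left(t \right)} = 2 t$ ($T{\left(t \right)} = t + t = 2 t$)
$W = 56$ ($W = 2 \left(-1\right) \left(3 - 5\right) 14 = 2 \left(-1\right) \left(-2\right) 14 = 4 \cdot 14 = 56$)
$A{\left(k \right)} = 2 + \frac{28}{k}$ ($A{\left(k \right)} = 2 + \frac{56 \frac{1}{k}}{2} = 2 + \frac{28}{k}$)
$\left(17777 + A{\left(168 \right)}\right) + T{\left(-100 \right)} = \left(17777 + \left(2 + \frac{28}{168}\right)\right) + 2 \left(-100\right) = \left(17777 + \left(2 + 28 \cdot \frac{1}{168}\right)\right) - 200 = \left(17777 + \left(2 + \frac{1}{6}\right)\right) - 200 = \left(17777 + \frac{13}{6}\right) - 200 = \frac{106675}{6} - 200 = \frac{105475}{6}$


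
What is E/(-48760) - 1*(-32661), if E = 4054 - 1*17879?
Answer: 318512837/9752 ≈ 32661.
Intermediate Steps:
E = -13825 (E = 4054 - 17879 = -13825)
E/(-48760) - 1*(-32661) = -13825/(-48760) - 1*(-32661) = -13825*(-1/48760) + 32661 = 2765/9752 + 32661 = 318512837/9752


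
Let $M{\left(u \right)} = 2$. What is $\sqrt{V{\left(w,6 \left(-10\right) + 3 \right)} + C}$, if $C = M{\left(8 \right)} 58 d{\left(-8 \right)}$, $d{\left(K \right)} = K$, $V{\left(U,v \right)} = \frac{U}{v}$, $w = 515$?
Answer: $\frac{i \sqrt{3044427}}{57} \approx 30.611 i$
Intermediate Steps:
$C = -928$ ($C = 2 \cdot 58 \left(-8\right) = 116 \left(-8\right) = -928$)
$\sqrt{V{\left(w,6 \left(-10\right) + 3 \right)} + C} = \sqrt{\frac{515}{6 \left(-10\right) + 3} - 928} = \sqrt{\frac{515}{-60 + 3} - 928} = \sqrt{\frac{515}{-57} - 928} = \sqrt{515 \left(- \frac{1}{57}\right) - 928} = \sqrt{- \frac{515}{57} - 928} = \sqrt{- \frac{53411}{57}} = \frac{i \sqrt{3044427}}{57}$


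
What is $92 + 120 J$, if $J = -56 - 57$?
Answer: $-13468$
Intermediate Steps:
$J = -113$
$92 + 120 J = 92 + 120 \left(-113\right) = 92 - 13560 = -13468$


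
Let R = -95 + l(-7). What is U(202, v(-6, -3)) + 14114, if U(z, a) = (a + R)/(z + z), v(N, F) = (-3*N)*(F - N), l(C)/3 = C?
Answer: 2850997/202 ≈ 14114.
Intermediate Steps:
l(C) = 3*C
R = -116 (R = -95 + 3*(-7) = -95 - 21 = -116)
v(N, F) = -3*N*(F - N)
U(z, a) = (-116 + a)/(2*z) (U(z, a) = (a - 116)/(z + z) = (-116 + a)/((2*z)) = (-116 + a)*(1/(2*z)) = (-116 + a)/(2*z))
U(202, v(-6, -3)) + 14114 = (½)*(-116 + 3*(-6)*(-6 - 1*(-3)))/202 + 14114 = (½)*(1/202)*(-116 + 3*(-6)*(-6 + 3)) + 14114 = (½)*(1/202)*(-116 + 3*(-6)*(-3)) + 14114 = (½)*(1/202)*(-116 + 54) + 14114 = (½)*(1/202)*(-62) + 14114 = -31/202 + 14114 = 2850997/202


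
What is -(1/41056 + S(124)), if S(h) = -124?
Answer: 5090943/41056 ≈ 124.00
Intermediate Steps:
-(1/41056 + S(124)) = -(1/41056 - 124) = -1*(-5090943/41056) = 5090943/41056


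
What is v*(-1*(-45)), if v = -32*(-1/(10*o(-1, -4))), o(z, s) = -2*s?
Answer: 18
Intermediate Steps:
v = ⅖ (v = -32/((-(-20)*(-4))) = -32/((-10*8)) = -32/(-80) = -32*(-1/80) = ⅖ ≈ 0.40000)
v*(-1*(-45)) = 2*(-1*(-45))/5 = (⅖)*45 = 18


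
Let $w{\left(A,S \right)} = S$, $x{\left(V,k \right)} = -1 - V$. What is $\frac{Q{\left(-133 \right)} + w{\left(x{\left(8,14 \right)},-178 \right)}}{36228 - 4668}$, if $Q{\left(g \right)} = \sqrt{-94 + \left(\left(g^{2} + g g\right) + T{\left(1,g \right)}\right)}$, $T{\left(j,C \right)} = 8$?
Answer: $- \frac{89}{15780} + \frac{\sqrt{8823}}{15780} \approx 0.00031247$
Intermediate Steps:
$Q{\left(g \right)} = \sqrt{-86 + 2 g^{2}}$ ($Q{\left(g \right)} = \sqrt{-94 + \left(\left(g^{2} + g g\right) + 8\right)} = \sqrt{-94 + \left(\left(g^{2} + g^{2}\right) + 8\right)} = \sqrt{-94 + \left(2 g^{2} + 8\right)} = \sqrt{-94 + \left(8 + 2 g^{2}\right)} = \sqrt{-86 + 2 g^{2}}$)
$\frac{Q{\left(-133 \right)} + w{\left(x{\left(8,14 \right)},-178 \right)}}{36228 - 4668} = \frac{\sqrt{-86 + 2 \left(-133\right)^{2}} - 178}{36228 - 4668} = \frac{\sqrt{-86 + 2 \cdot 17689} - 178}{31560} = \left(\sqrt{-86 + 35378} - 178\right) \frac{1}{31560} = \left(\sqrt{35292} - 178\right) \frac{1}{31560} = \left(2 \sqrt{8823} - 178\right) \frac{1}{31560} = \left(-178 + 2 \sqrt{8823}\right) \frac{1}{31560} = - \frac{89}{15780} + \frac{\sqrt{8823}}{15780}$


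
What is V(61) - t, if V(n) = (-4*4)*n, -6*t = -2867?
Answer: -8723/6 ≈ -1453.8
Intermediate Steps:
t = 2867/6 (t = -1/6*(-2867) = 2867/6 ≈ 477.83)
V(n) = -16*n
V(61) - t = -16*61 - 1*2867/6 = -976 - 2867/6 = -8723/6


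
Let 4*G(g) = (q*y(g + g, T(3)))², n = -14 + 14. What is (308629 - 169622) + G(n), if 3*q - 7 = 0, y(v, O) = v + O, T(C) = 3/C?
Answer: 5004301/36 ≈ 1.3901e+5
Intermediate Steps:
y(v, O) = O + v
n = 0
q = 7/3 (q = 7/3 + (⅓)*0 = 7/3 + 0 = 7/3 ≈ 2.3333)
G(g) = (7/3 + 14*g/3)²/4 (G(g) = (7*(3/3 + (g + g))/3)²/4 = (7*(3*(⅓) + 2*g)/3)²/4 = (7*(1 + 2*g)/3)²/4 = (7/3 + 14*g/3)²/4)
(308629 - 169622) + G(n) = (308629 - 169622) + 49*(1 + 2*0)²/36 = 139007 + 49*(1 + 0)²/36 = 139007 + (49/36)*1² = 139007 + (49/36)*1 = 139007 + 49/36 = 5004301/36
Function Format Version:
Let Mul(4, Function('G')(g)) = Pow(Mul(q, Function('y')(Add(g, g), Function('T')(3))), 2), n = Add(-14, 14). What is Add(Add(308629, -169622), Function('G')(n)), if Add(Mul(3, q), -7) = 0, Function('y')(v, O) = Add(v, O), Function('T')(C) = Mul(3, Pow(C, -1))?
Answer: Rational(5004301, 36) ≈ 1.3901e+5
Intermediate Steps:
Function('y')(v, O) = Add(O, v)
n = 0
q = Rational(7, 3) (q = Add(Rational(7, 3), Mul(Rational(1, 3), 0)) = Add(Rational(7, 3), 0) = Rational(7, 3) ≈ 2.3333)
Function('G')(g) = Mul(Rational(1, 4), Pow(Add(Rational(7, 3), Mul(Rational(14, 3), g)), 2)) (Function('G')(g) = Mul(Rational(1, 4), Pow(Mul(Rational(7, 3), Add(Mul(3, Pow(3, -1)), Add(g, g))), 2)) = Mul(Rational(1, 4), Pow(Mul(Rational(7, 3), Add(Mul(3, Rational(1, 3)), Mul(2, g))), 2)) = Mul(Rational(1, 4), Pow(Mul(Rational(7, 3), Add(1, Mul(2, g))), 2)) = Mul(Rational(1, 4), Pow(Add(Rational(7, 3), Mul(Rational(14, 3), g)), 2)))
Add(Add(308629, -169622), Function('G')(n)) = Add(Add(308629, -169622), Mul(Rational(49, 36), Pow(Add(1, Mul(2, 0)), 2))) = Add(139007, Mul(Rational(49, 36), Pow(Add(1, 0), 2))) = Add(139007, Mul(Rational(49, 36), Pow(1, 2))) = Add(139007, Mul(Rational(49, 36), 1)) = Add(139007, Rational(49, 36)) = Rational(5004301, 36)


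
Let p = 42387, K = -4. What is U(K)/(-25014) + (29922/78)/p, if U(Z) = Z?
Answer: 7052719/765749413 ≈ 0.0092102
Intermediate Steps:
U(K)/(-25014) + (29922/78)/p = -4/(-25014) + (29922/78)/42387 = -4*(-1/25014) + (29922*(1/78))*(1/42387) = 2/12507 + (4987/13)*(1/42387) = 2/12507 + 4987/551031 = 7052719/765749413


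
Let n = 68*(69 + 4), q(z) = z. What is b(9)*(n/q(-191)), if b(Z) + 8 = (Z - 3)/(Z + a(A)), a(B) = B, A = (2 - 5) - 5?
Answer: 9928/191 ≈ 51.979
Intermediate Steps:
A = -8 (A = -3 - 5 = -8)
n = 4964 (n = 68*73 = 4964)
b(Z) = -8 + (-3 + Z)/(-8 + Z) (b(Z) = -8 + (Z - 3)/(Z - 8) = -8 + (-3 + Z)/(-8 + Z))
b(9)*(n/q(-191)) = ((61 - 7*9)/(-8 + 9))*(4964/(-191)) = ((61 - 63)/1)*(4964*(-1/191)) = (1*(-2))*(-4964/191) = -2*(-4964/191) = 9928/191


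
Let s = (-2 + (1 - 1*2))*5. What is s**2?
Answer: 225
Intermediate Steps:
s = -15 (s = (-2 + (1 - 2))*5 = (-2 - 1)*5 = -3*5 = -15)
s**2 = (-15)**2 = 225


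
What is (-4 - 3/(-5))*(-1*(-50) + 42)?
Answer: -1564/5 ≈ -312.80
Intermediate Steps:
(-4 - 3/(-5))*(-1*(-50) + 42) = (-4 - 3*(-⅕))*(50 + 42) = (-4 + ⅗)*92 = -17/5*92 = -1564/5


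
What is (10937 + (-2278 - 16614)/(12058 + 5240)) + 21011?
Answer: 276308806/8649 ≈ 31947.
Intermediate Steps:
(10937 + (-2278 - 16614)/(12058 + 5240)) + 21011 = (10937 - 18892/17298) + 21011 = (10937 - 18892*1/17298) + 21011 = (10937 - 9446/8649) + 21011 = 94584667/8649 + 21011 = 276308806/8649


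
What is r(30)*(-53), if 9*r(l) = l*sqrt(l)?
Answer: -530*sqrt(30)/3 ≈ -967.64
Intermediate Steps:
r(l) = l**(3/2)/9 (r(l) = (l*sqrt(l))/9 = l**(3/2)/9)
r(30)*(-53) = (30**(3/2)/9)*(-53) = ((30*sqrt(30))/9)*(-53) = (10*sqrt(30)/3)*(-53) = -530*sqrt(30)/3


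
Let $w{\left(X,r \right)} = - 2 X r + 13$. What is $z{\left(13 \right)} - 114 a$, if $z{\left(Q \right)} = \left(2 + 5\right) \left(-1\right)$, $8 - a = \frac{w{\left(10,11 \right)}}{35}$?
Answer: $- \frac{55763}{35} \approx -1593.2$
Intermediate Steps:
$w{\left(X,r \right)} = 13 - 2 X r$ ($w{\left(X,r \right)} = - 2 X r + 13 = 13 - 2 X r$)
$a = \frac{487}{35}$ ($a = 8 - \frac{13 - 20 \cdot 11}{35} = 8 - \left(13 - 220\right) \frac{1}{35} = 8 - \left(-207\right) \frac{1}{35} = 8 - - \frac{207}{35} = 8 + \frac{207}{35} = \frac{487}{35} \approx 13.914$)
$z{\left(Q \right)} = -7$ ($z{\left(Q \right)} = 7 \left(-1\right) = -7$)
$z{\left(13 \right)} - 114 a = -7 - \frac{55518}{35} = - \frac{55763}{35}$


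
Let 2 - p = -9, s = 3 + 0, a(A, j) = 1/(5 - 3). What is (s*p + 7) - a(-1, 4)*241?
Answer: -161/2 ≈ -80.500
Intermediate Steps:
a(A, j) = ½ (a(A, j) = 1/2 = ½)
s = 3
p = 11 (p = 2 - 1*(-9) = 2 + 9 = 11)
(s*p + 7) - a(-1, 4)*241 = (3*11 + 7) - 241/2 = (33 + 7) - 1*241/2 = 40 - 241/2 = -161/2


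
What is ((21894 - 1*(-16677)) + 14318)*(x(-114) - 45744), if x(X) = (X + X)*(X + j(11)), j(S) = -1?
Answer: -1032604836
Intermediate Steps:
x(X) = 2*X*(-1 + X) (x(X) = (X + X)*(X - 1) = (2*X)*(-1 + X) = 2*X*(-1 + X))
((21894 - 1*(-16677)) + 14318)*(x(-114) - 45744) = ((21894 - 1*(-16677)) + 14318)*(2*(-114)*(-1 - 114) - 45744) = ((21894 + 16677) + 14318)*(2*(-114)*(-115) - 45744) = (38571 + 14318)*(26220 - 45744) = 52889*(-19524) = -1032604836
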